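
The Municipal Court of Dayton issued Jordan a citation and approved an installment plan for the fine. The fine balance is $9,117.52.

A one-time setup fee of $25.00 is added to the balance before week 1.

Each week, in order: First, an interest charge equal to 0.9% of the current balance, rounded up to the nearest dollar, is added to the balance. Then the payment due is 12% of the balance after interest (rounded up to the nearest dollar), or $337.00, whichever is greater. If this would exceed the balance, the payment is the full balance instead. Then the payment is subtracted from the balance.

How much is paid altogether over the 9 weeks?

$6,493.00

Week 1: opening $9,142.52; interest $83.00 → $9,225.52; payment $1,108.00; balance $8,117.52
Week 2: opening $8,117.52; interest $74.00 → $8,191.52; payment $983.00; balance $7,208.52
Week 3: opening $7,208.52; interest $65.00 → $7,273.52; payment $873.00; balance $6,400.52
Week 4: opening $6,400.52; interest $58.00 → $6,458.52; payment $776.00; balance $5,682.52
Week 5: opening $5,682.52; interest $52.00 → $5,734.52; payment $689.00; balance $5,045.52
Week 6: opening $5,045.52; interest $46.00 → $5,091.52; payment $611.00; balance $4,480.52
Week 7: opening $4,480.52; interest $41.00 → $4,521.52; payment $543.00; balance $3,978.52
Week 8: opening $3,978.52; interest $36.00 → $4,014.52; payment $482.00; balance $3,532.52
Week 9: opening $3,532.52; interest $32.00 → $3,564.52; payment $428.00; balance $3,136.52
Total paid: $6,493.00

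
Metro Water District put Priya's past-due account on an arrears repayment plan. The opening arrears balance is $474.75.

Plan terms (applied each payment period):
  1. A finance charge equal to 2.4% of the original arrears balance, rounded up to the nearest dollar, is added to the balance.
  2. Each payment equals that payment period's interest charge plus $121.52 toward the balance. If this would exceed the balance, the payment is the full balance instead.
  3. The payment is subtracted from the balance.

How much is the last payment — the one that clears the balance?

$122.19

Payment period 1: opening $474.75; interest $12.00 → $486.75; payment $133.52; balance $353.23
Payment period 2: opening $353.23; interest $12.00 → $365.23; payment $133.52; balance $231.71
Payment period 3: opening $231.71; interest $12.00 → $243.71; payment $133.52; balance $110.19
Payment period 4: opening $110.19; interest $12.00 → $122.19; payment $122.19; balance $0.00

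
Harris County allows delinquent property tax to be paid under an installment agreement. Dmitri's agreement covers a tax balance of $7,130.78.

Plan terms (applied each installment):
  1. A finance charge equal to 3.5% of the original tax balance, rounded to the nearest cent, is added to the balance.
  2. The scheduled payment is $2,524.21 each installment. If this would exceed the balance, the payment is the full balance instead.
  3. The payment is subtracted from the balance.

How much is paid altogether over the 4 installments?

Installment 1: opening $7,130.78; interest $249.58 → $7,380.36; payment $2,524.21; balance $4,856.15
Installment 2: opening $4,856.15; interest $249.58 → $5,105.73; payment $2,524.21; balance $2,581.52
Installment 3: opening $2,581.52; interest $249.58 → $2,831.10; payment $2,524.21; balance $306.89
Installment 4: opening $306.89; interest $249.58 → $556.47; payment $556.47; balance $0.00
Total paid: $8,129.10

$8,129.10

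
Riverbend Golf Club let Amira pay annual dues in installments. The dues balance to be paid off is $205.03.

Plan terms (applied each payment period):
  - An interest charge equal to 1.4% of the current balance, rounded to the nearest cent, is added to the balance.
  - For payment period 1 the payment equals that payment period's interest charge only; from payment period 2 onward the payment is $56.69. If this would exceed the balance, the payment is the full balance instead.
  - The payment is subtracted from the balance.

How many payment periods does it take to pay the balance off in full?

Payment period 1: opening $205.03; interest $2.87 → $207.90; payment $2.87; balance $205.03
Payment period 2: opening $205.03; interest $2.87 → $207.90; payment $56.69; balance $151.21
Payment period 3: opening $151.21; interest $2.12 → $153.33; payment $56.69; balance $96.64
Payment period 4: opening $96.64; interest $1.35 → $97.99; payment $56.69; balance $41.30
Payment period 5: opening $41.30; interest $0.58 → $41.88; payment $41.88; balance $0.00
Balance reaches $0.00 in payment period 5.

5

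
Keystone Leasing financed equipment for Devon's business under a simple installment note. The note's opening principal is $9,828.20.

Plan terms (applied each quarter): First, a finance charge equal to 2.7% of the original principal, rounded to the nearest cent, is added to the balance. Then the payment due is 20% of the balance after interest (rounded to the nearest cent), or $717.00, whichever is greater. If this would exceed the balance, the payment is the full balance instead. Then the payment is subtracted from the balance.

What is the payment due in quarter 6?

Quarter 1: $9,828.20 +$265.36 interest = $10,093.56; pay $2,018.71 → $8,074.85
Quarter 2: $8,074.85 +$265.36 interest = $8,340.21; pay $1,668.04 → $6,672.17
Quarter 3: $6,672.17 +$265.36 interest = $6,937.53; pay $1,387.51 → $5,550.02
Quarter 4: $5,550.02 +$265.36 interest = $5,815.38; pay $1,163.08 → $4,652.30
Quarter 5: $4,652.30 +$265.36 interest = $4,917.66; pay $983.53 → $3,934.13
Quarter 6: $3,934.13 +$265.36 interest = $4,199.49; pay $839.90 → $3,359.59

$839.90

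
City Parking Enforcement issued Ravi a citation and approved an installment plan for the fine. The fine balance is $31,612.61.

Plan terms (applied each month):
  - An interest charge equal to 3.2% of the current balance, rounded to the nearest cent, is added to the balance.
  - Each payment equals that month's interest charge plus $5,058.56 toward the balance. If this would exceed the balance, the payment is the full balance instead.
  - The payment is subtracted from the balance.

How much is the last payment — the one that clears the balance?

Month 1: opening $31,612.61; interest $1,011.60 → $32,624.21; payment $6,070.16; balance $26,554.05
Month 2: opening $26,554.05; interest $849.73 → $27,403.78; payment $5,908.29; balance $21,495.49
Month 3: opening $21,495.49; interest $687.86 → $22,183.35; payment $5,746.42; balance $16,436.93
Month 4: opening $16,436.93; interest $525.98 → $16,962.91; payment $5,584.54; balance $11,378.37
Month 5: opening $11,378.37; interest $364.11 → $11,742.48; payment $5,422.67; balance $6,319.81
Month 6: opening $6,319.81; interest $202.23 → $6,522.04; payment $5,260.79; balance $1,261.25
Month 7: opening $1,261.25; interest $40.36 → $1,301.61; payment $1,301.61; balance $0.00

$1,301.61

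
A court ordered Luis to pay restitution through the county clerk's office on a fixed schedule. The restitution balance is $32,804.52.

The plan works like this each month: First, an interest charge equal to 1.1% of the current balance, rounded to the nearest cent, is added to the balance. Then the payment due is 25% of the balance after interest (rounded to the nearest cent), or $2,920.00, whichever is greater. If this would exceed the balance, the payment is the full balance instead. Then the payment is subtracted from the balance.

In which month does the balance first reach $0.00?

8

Month 1: opening $32,804.52; interest $360.85 → $33,165.37; payment $8,291.34; balance $24,874.03
Month 2: opening $24,874.03; interest $273.61 → $25,147.64; payment $6,286.91; balance $18,860.73
Month 3: opening $18,860.73; interest $207.47 → $19,068.20; payment $4,767.05; balance $14,301.15
Month 4: opening $14,301.15; interest $157.31 → $14,458.46; payment $3,614.62; balance $10,843.84
Month 5: opening $10,843.84; interest $119.28 → $10,963.12; payment $2,920.00; balance $8,043.12
Month 6: opening $8,043.12; interest $88.47 → $8,131.59; payment $2,920.00; balance $5,211.59
Month 7: opening $5,211.59; interest $57.33 → $5,268.92; payment $2,920.00; balance $2,348.92
Month 8: opening $2,348.92; interest $25.84 → $2,374.76; payment $2,374.76; balance $0.00
Balance reaches $0.00 in month 8.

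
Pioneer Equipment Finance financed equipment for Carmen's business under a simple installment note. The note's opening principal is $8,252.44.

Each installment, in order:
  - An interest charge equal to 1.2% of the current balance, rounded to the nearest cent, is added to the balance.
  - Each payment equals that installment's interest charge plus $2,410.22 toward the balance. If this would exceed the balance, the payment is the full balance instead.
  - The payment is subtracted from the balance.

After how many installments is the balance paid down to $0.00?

Installment 1: $8,252.44 +$99.03 interest = $8,351.47; pay $2,509.25 → $5,842.22
Installment 2: $5,842.22 +$70.11 interest = $5,912.33; pay $2,480.33 → $3,432.00
Installment 3: $3,432.00 +$41.18 interest = $3,473.18; pay $2,451.40 → $1,021.78
Installment 4: $1,021.78 +$12.26 interest = $1,034.04; pay $1,034.04 → $0.00
Balance reaches $0.00 in installment 4.

4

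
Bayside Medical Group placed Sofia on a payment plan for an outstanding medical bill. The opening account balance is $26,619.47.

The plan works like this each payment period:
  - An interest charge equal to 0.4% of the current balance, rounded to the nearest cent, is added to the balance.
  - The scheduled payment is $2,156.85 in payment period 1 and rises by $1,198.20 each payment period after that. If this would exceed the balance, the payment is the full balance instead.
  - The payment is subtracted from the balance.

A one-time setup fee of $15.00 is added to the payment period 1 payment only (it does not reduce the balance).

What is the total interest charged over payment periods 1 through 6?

Payment period 1: $26,619.47 +$106.48 interest = $26,725.95; pay $2,156.85 (+ $15.00 fee) → $24,569.10
Payment period 2: $24,569.10 +$98.28 interest = $24,667.38; pay $3,355.05 → $21,312.33
Payment period 3: $21,312.33 +$85.25 interest = $21,397.58; pay $4,553.25 → $16,844.33
Payment period 4: $16,844.33 +$67.38 interest = $16,911.71; pay $5,751.45 → $11,160.26
Payment period 5: $11,160.26 +$44.64 interest = $11,204.90; pay $6,949.65 → $4,255.25
Payment period 6: $4,255.25 +$17.02 interest = $4,272.27; pay $4,272.27 → $0.00
Total interest: $106.48 + $98.28 + $85.25 + $67.38 + $44.64 + $17.02 = $419.05

$419.05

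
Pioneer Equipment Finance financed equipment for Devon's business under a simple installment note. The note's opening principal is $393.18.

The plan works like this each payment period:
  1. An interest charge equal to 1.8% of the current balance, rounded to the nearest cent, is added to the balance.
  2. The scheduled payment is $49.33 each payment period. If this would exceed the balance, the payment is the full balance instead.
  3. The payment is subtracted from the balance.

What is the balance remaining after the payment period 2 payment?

$307.92

# | Opening | Interest | Payment | End bal
1 | $393.18 | $7.08 | $49.33 | $350.93
2 | $350.93 | $6.32 | $49.33 | $307.92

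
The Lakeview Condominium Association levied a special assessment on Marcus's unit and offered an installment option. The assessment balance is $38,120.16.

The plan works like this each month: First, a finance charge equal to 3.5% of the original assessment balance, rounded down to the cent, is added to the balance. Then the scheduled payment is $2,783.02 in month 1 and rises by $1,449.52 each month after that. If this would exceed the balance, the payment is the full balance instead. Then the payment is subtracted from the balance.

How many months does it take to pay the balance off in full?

Month 1: $38,120.16 +$1,334.20 interest = $39,454.36; pay $2,783.02 → $36,671.34
Month 2: $36,671.34 +$1,334.20 interest = $38,005.54; pay $4,232.54 → $33,773.00
Month 3: $33,773.00 +$1,334.20 interest = $35,107.20; pay $5,682.06 → $29,425.14
Month 4: $29,425.14 +$1,334.20 interest = $30,759.34; pay $7,131.58 → $23,627.76
Month 5: $23,627.76 +$1,334.20 interest = $24,961.96; pay $8,581.10 → $16,380.86
Month 6: $16,380.86 +$1,334.20 interest = $17,715.06; pay $10,030.62 → $7,684.44
Month 7: $7,684.44 +$1,334.20 interest = $9,018.64; pay $9,018.64 → $0.00
Balance reaches $0.00 in month 7.

7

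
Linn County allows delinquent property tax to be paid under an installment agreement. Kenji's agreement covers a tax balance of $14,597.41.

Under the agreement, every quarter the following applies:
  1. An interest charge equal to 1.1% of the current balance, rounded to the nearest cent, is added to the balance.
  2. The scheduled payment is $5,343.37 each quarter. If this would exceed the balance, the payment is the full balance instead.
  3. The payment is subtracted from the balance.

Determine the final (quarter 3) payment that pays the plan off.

$4,220.72

Quarter 1: opening $14,597.41; interest $160.57 → $14,757.98; payment $5,343.37; balance $9,414.61
Quarter 2: opening $9,414.61; interest $103.56 → $9,518.17; payment $5,343.37; balance $4,174.80
Quarter 3: opening $4,174.80; interest $45.92 → $4,220.72; payment $4,220.72; balance $0.00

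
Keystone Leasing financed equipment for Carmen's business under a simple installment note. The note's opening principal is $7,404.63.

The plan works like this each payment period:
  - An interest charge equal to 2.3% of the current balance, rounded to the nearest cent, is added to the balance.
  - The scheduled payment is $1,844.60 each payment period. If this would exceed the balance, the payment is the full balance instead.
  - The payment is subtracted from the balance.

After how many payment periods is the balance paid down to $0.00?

5

Payment period 1: $7,404.63 +$170.31 interest = $7,574.94; pay $1,844.60 → $5,730.34
Payment period 2: $5,730.34 +$131.80 interest = $5,862.14; pay $1,844.60 → $4,017.54
Payment period 3: $4,017.54 +$92.40 interest = $4,109.94; pay $1,844.60 → $2,265.34
Payment period 4: $2,265.34 +$52.10 interest = $2,317.44; pay $1,844.60 → $472.84
Payment period 5: $472.84 +$10.88 interest = $483.72; pay $483.72 → $0.00
Balance reaches $0.00 in payment period 5.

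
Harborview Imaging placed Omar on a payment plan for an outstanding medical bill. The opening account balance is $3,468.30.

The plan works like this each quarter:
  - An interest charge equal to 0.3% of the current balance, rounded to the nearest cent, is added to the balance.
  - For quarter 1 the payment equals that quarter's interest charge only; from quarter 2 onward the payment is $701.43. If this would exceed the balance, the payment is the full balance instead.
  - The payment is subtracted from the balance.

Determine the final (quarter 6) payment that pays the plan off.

Quarter 1: opening $3,468.30; interest $10.40 → $3,478.70; payment $10.40; balance $3,468.30
Quarter 2: opening $3,468.30; interest $10.40 → $3,478.70; payment $701.43; balance $2,777.27
Quarter 3: opening $2,777.27; interest $8.33 → $2,785.60; payment $701.43; balance $2,084.17
Quarter 4: opening $2,084.17; interest $6.25 → $2,090.42; payment $701.43; balance $1,388.99
Quarter 5: opening $1,388.99; interest $4.17 → $1,393.16; payment $701.43; balance $691.73
Quarter 6: opening $691.73; interest $2.08 → $693.81; payment $693.81; balance $0.00

$693.81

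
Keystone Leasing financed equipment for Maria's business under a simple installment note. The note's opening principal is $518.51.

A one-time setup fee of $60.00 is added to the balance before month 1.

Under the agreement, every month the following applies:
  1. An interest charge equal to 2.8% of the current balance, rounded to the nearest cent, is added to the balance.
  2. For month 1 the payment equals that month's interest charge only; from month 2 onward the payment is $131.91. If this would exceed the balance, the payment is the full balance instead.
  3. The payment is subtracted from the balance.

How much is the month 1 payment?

Month 1: $578.51 +$16.20 interest = $594.71; pay $16.20 → $578.51

$16.20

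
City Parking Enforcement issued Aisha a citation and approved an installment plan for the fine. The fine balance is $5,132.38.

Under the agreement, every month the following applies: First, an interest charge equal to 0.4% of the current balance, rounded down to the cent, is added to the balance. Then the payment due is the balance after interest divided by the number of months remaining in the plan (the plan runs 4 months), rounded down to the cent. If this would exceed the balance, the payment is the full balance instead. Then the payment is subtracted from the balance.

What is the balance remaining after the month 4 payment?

Month 1: $5,132.38 +$20.52 interest = $5,152.90; pay $1,288.22 → $3,864.68
Month 2: $3,864.68 +$15.45 interest = $3,880.13; pay $1,293.37 → $2,586.76
Month 3: $2,586.76 +$10.34 interest = $2,597.10; pay $1,298.55 → $1,298.55
Month 4: $1,298.55 +$5.19 interest = $1,303.74; pay $1,303.74 → $0.00

$0.00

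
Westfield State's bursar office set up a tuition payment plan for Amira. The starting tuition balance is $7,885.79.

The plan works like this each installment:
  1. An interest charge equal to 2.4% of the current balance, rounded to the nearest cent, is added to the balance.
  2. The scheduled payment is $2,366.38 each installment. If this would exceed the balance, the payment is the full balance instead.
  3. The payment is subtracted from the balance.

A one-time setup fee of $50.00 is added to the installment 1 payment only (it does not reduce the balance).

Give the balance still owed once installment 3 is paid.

Installment 1: opening $7,885.79; interest $189.26 → $8,075.05; payment $2,366.38 (+ $50.00 fee); balance $5,708.67
Installment 2: opening $5,708.67; interest $137.01 → $5,845.68; payment $2,366.38; balance $3,479.30
Installment 3: opening $3,479.30; interest $83.50 → $3,562.80; payment $2,366.38; balance $1,196.42

$1,196.42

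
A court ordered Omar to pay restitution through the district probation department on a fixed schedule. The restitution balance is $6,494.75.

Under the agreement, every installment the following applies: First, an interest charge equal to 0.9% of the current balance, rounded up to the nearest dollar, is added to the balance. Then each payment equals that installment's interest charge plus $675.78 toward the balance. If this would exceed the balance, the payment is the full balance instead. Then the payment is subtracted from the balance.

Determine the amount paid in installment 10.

# | Opening | Interest | Payment | End bal
1 | $6,494.75 | $59.00 | $734.78 | $5,818.97
2 | $5,818.97 | $53.00 | $728.78 | $5,143.19
3 | $5,143.19 | $47.00 | $722.78 | $4,467.41
4 | $4,467.41 | $41.00 | $716.78 | $3,791.63
5 | $3,791.63 | $35.00 | $710.78 | $3,115.85
6 | $3,115.85 | $29.00 | $704.78 | $2,440.07
7 | $2,440.07 | $22.00 | $697.78 | $1,764.29
8 | $1,764.29 | $16.00 | $691.78 | $1,088.51
9 | $1,088.51 | $10.00 | $685.78 | $412.73
10 | $412.73 | $4.00 | $416.73 | $0.00

$416.73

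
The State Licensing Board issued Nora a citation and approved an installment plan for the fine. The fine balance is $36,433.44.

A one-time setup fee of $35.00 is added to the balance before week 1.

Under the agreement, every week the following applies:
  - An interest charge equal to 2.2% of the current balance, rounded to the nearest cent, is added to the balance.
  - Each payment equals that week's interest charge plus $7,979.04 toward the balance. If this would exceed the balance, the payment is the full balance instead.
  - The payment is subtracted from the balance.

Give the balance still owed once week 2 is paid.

$20,510.36

Week 1: $36,468.44 +$802.31 interest = $37,270.75; pay $8,781.35 → $28,489.40
Week 2: $28,489.40 +$626.77 interest = $29,116.17; pay $8,605.81 → $20,510.36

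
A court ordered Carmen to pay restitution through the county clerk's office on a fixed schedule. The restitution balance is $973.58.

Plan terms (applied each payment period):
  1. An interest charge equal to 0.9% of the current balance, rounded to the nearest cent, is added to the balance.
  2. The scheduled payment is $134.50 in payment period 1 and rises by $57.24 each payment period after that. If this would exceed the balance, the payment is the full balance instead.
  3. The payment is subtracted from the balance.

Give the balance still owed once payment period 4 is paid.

# | Opening | Interest | Payment | End bal
1 | $973.58 | $8.76 | $134.50 | $847.84
2 | $847.84 | $7.63 | $191.74 | $663.73
3 | $663.73 | $5.97 | $248.98 | $420.72
4 | $420.72 | $3.79 | $306.22 | $118.29

$118.29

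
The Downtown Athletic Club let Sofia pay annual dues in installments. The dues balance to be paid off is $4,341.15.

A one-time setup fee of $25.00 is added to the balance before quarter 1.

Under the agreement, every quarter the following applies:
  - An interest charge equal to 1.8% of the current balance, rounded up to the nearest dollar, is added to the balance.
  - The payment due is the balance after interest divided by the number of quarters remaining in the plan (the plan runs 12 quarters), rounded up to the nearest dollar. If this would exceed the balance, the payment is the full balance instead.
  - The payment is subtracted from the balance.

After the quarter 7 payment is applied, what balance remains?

Quarter 1: opening $4,366.15; interest $79.00 → $4,445.15; payment $371.00; balance $4,074.15
Quarter 2: opening $4,074.15; interest $74.00 → $4,148.15; payment $378.00; balance $3,770.15
Quarter 3: opening $3,770.15; interest $68.00 → $3,838.15; payment $384.00; balance $3,454.15
Quarter 4: opening $3,454.15; interest $63.00 → $3,517.15; payment $391.00; balance $3,126.15
Quarter 5: opening $3,126.15; interest $57.00 → $3,183.15; payment $398.00; balance $2,785.15
Quarter 6: opening $2,785.15; interest $51.00 → $2,836.15; payment $406.00; balance $2,430.15
Quarter 7: opening $2,430.15; interest $44.00 → $2,474.15; payment $413.00; balance $2,061.15

$2,061.15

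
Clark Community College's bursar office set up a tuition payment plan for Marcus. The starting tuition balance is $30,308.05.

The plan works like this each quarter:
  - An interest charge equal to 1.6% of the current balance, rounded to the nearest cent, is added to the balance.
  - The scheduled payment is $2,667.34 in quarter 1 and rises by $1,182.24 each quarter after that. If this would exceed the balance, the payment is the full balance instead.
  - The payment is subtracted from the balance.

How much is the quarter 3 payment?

Quarter 1: $30,308.05 +$484.93 interest = $30,792.98; pay $2,667.34 → $28,125.64
Quarter 2: $28,125.64 +$450.01 interest = $28,575.65; pay $3,849.58 → $24,726.07
Quarter 3: $24,726.07 +$395.62 interest = $25,121.69; pay $5,031.82 → $20,089.87

$5,031.82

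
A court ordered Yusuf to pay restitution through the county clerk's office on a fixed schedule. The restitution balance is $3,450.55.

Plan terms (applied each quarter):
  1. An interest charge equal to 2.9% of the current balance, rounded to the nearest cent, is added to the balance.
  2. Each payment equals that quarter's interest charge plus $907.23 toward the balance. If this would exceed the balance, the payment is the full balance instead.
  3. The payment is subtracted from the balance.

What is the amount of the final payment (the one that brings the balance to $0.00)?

Quarter 1: $3,450.55 +$100.07 interest = $3,550.62; pay $1,007.30 → $2,543.32
Quarter 2: $2,543.32 +$73.76 interest = $2,617.08; pay $980.99 → $1,636.09
Quarter 3: $1,636.09 +$47.45 interest = $1,683.54; pay $954.68 → $728.86
Quarter 4: $728.86 +$21.14 interest = $750.00; pay $750.00 → $0.00

$750.00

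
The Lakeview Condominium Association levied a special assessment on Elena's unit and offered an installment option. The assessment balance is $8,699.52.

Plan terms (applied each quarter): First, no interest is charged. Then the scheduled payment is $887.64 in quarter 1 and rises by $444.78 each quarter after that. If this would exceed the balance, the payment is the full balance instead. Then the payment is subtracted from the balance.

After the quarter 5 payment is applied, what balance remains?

Quarter 1: opening $8,699.52; payment $887.64; balance $7,811.88
Quarter 2: opening $7,811.88; payment $1,332.42; balance $6,479.46
Quarter 3: opening $6,479.46; payment $1,777.20; balance $4,702.26
Quarter 4: opening $4,702.26; payment $2,221.98; balance $2,480.28
Quarter 5: opening $2,480.28; payment $2,480.28; balance $0.00

$0.00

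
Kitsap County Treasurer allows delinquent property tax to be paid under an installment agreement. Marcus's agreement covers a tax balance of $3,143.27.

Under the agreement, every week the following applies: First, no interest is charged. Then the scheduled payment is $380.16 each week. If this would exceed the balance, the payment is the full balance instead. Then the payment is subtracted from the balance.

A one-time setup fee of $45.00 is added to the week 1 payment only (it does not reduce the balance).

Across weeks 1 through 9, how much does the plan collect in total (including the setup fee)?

$3,188.27

# | Opening | Payment | Fee | End bal
1 | $3,143.27 | $380.16 | $45.00 | $2,763.11
2 | $2,763.11 | $380.16 | — | $2,382.95
3 | $2,382.95 | $380.16 | — | $2,002.79
4 | $2,002.79 | $380.16 | — | $1,622.63
5 | $1,622.63 | $380.16 | — | $1,242.47
6 | $1,242.47 | $380.16 | — | $862.31
7 | $862.31 | $380.16 | — | $482.15
8 | $482.15 | $380.16 | — | $101.99
9 | $101.99 | $101.99 | — | $0.00
Total paid: $3,188.27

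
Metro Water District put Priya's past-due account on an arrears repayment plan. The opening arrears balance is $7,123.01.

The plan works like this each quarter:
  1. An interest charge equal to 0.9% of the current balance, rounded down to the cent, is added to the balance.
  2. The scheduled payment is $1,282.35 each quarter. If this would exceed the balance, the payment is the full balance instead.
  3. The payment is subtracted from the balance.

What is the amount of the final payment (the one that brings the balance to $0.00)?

Quarter 1: opening $7,123.01; interest $64.10 → $7,187.11; payment $1,282.35; balance $5,904.76
Quarter 2: opening $5,904.76; interest $53.14 → $5,957.90; payment $1,282.35; balance $4,675.55
Quarter 3: opening $4,675.55; interest $42.07 → $4,717.62; payment $1,282.35; balance $3,435.27
Quarter 4: opening $3,435.27; interest $30.91 → $3,466.18; payment $1,282.35; balance $2,183.83
Quarter 5: opening $2,183.83; interest $19.65 → $2,203.48; payment $1,282.35; balance $921.13
Quarter 6: opening $921.13; interest $8.29 → $929.42; payment $929.42; balance $0.00

$929.42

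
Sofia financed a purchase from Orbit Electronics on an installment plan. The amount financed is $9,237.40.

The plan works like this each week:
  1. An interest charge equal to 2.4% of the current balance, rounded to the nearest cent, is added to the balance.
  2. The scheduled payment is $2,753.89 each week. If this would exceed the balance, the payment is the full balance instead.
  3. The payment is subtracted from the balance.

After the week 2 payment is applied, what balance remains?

$4,112.25

# | Opening | Interest | Payment | End bal
1 | $9,237.40 | $221.70 | $2,753.89 | $6,705.21
2 | $6,705.21 | $160.93 | $2,753.89 | $4,112.25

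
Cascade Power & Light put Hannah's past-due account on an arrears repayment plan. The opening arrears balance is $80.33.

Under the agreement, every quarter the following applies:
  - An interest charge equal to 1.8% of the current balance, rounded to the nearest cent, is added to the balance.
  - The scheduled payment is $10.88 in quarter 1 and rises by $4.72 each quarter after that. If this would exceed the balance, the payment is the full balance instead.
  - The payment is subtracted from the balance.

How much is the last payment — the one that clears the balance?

Quarter 1: $80.33 +$1.45 interest = $81.78; pay $10.88 → $70.90
Quarter 2: $70.90 +$1.28 interest = $72.18; pay $15.60 → $56.58
Quarter 3: $56.58 +$1.02 interest = $57.60; pay $20.32 → $37.28
Quarter 4: $37.28 +$0.67 interest = $37.95; pay $25.04 → $12.91
Quarter 5: $12.91 +$0.23 interest = $13.14; pay $13.14 → $0.00

$13.14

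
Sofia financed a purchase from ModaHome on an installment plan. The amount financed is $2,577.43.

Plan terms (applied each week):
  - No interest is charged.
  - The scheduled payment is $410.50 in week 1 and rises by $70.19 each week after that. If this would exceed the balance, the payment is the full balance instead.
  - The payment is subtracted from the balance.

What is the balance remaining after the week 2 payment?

Week 1: opening $2,577.43; payment $410.50; balance $2,166.93
Week 2: opening $2,166.93; payment $480.69; balance $1,686.24

$1,686.24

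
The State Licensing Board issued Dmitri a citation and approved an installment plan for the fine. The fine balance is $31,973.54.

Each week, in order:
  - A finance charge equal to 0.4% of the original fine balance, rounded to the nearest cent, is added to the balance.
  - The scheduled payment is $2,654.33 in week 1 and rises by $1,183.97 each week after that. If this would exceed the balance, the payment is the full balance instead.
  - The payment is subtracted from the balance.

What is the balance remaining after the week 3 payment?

# | Opening | Interest | Payment | End bal
1 | $31,973.54 | $127.89 | $2,654.33 | $29,447.10
2 | $29,447.10 | $127.89 | $3,838.30 | $25,736.69
3 | $25,736.69 | $127.89 | $5,022.27 | $20,842.31

$20,842.31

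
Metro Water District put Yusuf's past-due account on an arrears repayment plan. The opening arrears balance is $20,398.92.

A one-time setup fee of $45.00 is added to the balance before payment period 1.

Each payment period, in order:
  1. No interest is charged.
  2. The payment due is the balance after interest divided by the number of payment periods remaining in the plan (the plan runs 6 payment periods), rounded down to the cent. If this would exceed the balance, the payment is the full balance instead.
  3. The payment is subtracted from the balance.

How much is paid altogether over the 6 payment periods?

# | Opening | Payment | End bal
1 | $20,443.92 | $3,407.32 | $17,036.60
2 | $17,036.60 | $3,407.32 | $13,629.28
3 | $13,629.28 | $3,407.32 | $10,221.96
4 | $10,221.96 | $3,407.32 | $6,814.64
5 | $6,814.64 | $3,407.32 | $3,407.32
6 | $3,407.32 | $3,407.32 | $0.00
Total paid: $20,443.92

$20,443.92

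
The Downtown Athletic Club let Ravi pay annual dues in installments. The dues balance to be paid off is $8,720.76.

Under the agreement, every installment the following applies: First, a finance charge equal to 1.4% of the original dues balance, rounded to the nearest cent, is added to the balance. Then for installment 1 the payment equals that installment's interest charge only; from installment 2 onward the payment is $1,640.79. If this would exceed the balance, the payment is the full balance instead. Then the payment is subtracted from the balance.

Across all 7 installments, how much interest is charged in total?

Installment 1: $8,720.76 +$122.09 interest = $8,842.85; pay $122.09 → $8,720.76
Installment 2: $8,720.76 +$122.09 interest = $8,842.85; pay $1,640.79 → $7,202.06
Installment 3: $7,202.06 +$122.09 interest = $7,324.15; pay $1,640.79 → $5,683.36
Installment 4: $5,683.36 +$122.09 interest = $5,805.45; pay $1,640.79 → $4,164.66
Installment 5: $4,164.66 +$122.09 interest = $4,286.75; pay $1,640.79 → $2,645.96
Installment 6: $2,645.96 +$122.09 interest = $2,768.05; pay $1,640.79 → $1,127.26
Installment 7: $1,127.26 +$122.09 interest = $1,249.35; pay $1,249.35 → $0.00
Total interest: $122.09 + $122.09 + $122.09 + $122.09 + $122.09 + $122.09 + $122.09 = $854.63

$854.63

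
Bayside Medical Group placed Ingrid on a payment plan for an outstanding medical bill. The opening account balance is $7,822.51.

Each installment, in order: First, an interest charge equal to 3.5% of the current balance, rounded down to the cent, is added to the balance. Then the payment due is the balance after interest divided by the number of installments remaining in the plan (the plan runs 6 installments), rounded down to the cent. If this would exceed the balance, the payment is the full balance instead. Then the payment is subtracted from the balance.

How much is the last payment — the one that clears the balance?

Installment 1: $7,822.51 +$273.78 interest = $8,096.29; pay $1,349.38 → $6,746.91
Installment 2: $6,746.91 +$236.14 interest = $6,983.05; pay $1,396.61 → $5,586.44
Installment 3: $5,586.44 +$195.52 interest = $5,781.96; pay $1,445.49 → $4,336.47
Installment 4: $4,336.47 +$151.77 interest = $4,488.24; pay $1,496.08 → $2,992.16
Installment 5: $2,992.16 +$104.72 interest = $3,096.88; pay $1,548.44 → $1,548.44
Installment 6: $1,548.44 +$54.19 interest = $1,602.63; pay $1,602.63 → $0.00

$1,602.63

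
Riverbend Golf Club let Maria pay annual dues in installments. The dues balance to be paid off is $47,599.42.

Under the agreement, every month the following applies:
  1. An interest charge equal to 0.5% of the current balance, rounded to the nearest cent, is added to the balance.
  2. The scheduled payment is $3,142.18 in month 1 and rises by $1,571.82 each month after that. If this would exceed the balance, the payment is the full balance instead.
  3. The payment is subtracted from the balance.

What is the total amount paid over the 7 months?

$48,681.46

Month 1: $47,599.42 +$238.00 interest = $47,837.42; pay $3,142.18 → $44,695.24
Month 2: $44,695.24 +$223.48 interest = $44,918.72; pay $4,714.00 → $40,204.72
Month 3: $40,204.72 +$201.02 interest = $40,405.74; pay $6,285.82 → $34,119.92
Month 4: $34,119.92 +$170.60 interest = $34,290.52; pay $7,857.64 → $26,432.88
Month 5: $26,432.88 +$132.16 interest = $26,565.04; pay $9,429.46 → $17,135.58
Month 6: $17,135.58 +$85.68 interest = $17,221.26; pay $11,001.28 → $6,219.98
Month 7: $6,219.98 +$31.10 interest = $6,251.08; pay $6,251.08 → $0.00
Total paid: $48,681.46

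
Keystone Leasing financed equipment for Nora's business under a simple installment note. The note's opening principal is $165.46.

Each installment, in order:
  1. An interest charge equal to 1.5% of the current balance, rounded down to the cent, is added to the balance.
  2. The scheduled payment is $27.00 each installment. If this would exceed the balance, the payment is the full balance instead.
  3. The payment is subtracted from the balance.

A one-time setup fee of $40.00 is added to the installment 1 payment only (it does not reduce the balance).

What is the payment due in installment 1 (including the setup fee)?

$67.00

Installment 1: $165.46 +$2.48 interest = $167.94; pay $27.00 (+ $40.00 fee) → $140.94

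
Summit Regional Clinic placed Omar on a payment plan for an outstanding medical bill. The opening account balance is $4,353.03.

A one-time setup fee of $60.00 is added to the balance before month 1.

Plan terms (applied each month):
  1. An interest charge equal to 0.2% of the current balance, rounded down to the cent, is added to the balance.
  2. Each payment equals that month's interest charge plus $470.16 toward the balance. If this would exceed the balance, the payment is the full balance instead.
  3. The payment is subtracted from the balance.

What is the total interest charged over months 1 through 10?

$45.90

Month 1: opening $4,413.03; interest $8.82 → $4,421.85; payment $478.98; balance $3,942.87
Month 2: opening $3,942.87; interest $7.88 → $3,950.75; payment $478.04; balance $3,472.71
Month 3: opening $3,472.71; interest $6.94 → $3,479.65; payment $477.10; balance $3,002.55
Month 4: opening $3,002.55; interest $6.00 → $3,008.55; payment $476.16; balance $2,532.39
Month 5: opening $2,532.39; interest $5.06 → $2,537.45; payment $475.22; balance $2,062.23
Month 6: opening $2,062.23; interest $4.12 → $2,066.35; payment $474.28; balance $1,592.07
Month 7: opening $1,592.07; interest $3.18 → $1,595.25; payment $473.34; balance $1,121.91
Month 8: opening $1,121.91; interest $2.24 → $1,124.15; payment $472.40; balance $651.75
Month 9: opening $651.75; interest $1.30 → $653.05; payment $471.46; balance $181.59
Month 10: opening $181.59; interest $0.36 → $181.95; payment $181.95; balance $0.00
Total interest: $8.82 + $7.88 + $6.94 + $6.00 + $5.06 + $4.12 + $3.18 + $2.24 + $1.30 + $0.36 = $45.90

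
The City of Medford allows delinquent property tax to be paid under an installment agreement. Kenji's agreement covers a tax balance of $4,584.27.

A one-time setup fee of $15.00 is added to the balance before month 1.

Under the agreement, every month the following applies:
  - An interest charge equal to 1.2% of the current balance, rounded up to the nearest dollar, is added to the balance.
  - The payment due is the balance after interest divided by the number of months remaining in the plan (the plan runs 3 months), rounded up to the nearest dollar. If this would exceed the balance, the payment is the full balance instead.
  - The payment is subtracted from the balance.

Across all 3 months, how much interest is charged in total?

$113.00

# | Opening | Interest | Payment | End bal
1 | $4,599.27 | $56.00 | $1,552.00 | $3,103.27
2 | $3,103.27 | $38.00 | $1,571.00 | $1,570.27
3 | $1,570.27 | $19.00 | $1,589.27 | $0.00
Total interest: $56.00 + $38.00 + $19.00 = $113.00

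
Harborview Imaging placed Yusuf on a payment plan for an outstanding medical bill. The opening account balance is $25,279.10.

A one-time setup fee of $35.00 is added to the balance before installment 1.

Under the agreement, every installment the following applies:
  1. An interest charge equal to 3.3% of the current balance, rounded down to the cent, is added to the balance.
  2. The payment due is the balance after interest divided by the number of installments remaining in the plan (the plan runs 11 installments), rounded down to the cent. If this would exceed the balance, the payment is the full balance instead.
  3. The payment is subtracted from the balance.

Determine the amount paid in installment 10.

$3,184.00

Installment 1: $25,314.10 +$835.36 interest = $26,149.46; pay $2,377.22 → $23,772.24
Installment 2: $23,772.24 +$784.48 interest = $24,556.72; pay $2,455.67 → $22,101.05
Installment 3: $22,101.05 +$729.33 interest = $22,830.38; pay $2,536.70 → $20,293.68
Installment 4: $20,293.68 +$669.69 interest = $20,963.37; pay $2,620.42 → $18,342.95
Installment 5: $18,342.95 +$605.31 interest = $18,948.26; pay $2,706.89 → $16,241.37
Installment 6: $16,241.37 +$535.96 interest = $16,777.33; pay $2,796.22 → $13,981.11
Installment 7: $13,981.11 +$461.37 interest = $14,442.48; pay $2,888.49 → $11,553.99
Installment 8: $11,553.99 +$381.28 interest = $11,935.27; pay $2,983.81 → $8,951.46
Installment 9: $8,951.46 +$295.39 interest = $9,246.85; pay $3,082.28 → $6,164.57
Installment 10: $6,164.57 +$203.43 interest = $6,368.00; pay $3,184.00 → $3,184.00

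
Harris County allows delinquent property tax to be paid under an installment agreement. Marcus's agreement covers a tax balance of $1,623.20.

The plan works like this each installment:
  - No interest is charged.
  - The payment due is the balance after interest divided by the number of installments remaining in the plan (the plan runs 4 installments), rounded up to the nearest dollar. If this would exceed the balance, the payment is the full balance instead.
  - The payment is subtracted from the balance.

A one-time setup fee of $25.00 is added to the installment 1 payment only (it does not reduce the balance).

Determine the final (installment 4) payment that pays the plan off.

Installment 1: opening $1,623.20; payment $406.00 (+ $25.00 fee); balance $1,217.20
Installment 2: opening $1,217.20; payment $406.00; balance $811.20
Installment 3: opening $811.20; payment $406.00; balance $405.20
Installment 4: opening $405.20; payment $405.20; balance $0.00

$405.20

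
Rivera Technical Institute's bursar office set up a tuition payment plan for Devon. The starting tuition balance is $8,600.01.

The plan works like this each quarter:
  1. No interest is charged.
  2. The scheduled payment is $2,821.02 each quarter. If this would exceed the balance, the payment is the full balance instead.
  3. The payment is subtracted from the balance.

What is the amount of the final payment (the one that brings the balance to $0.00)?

Quarter 1: opening $8,600.01; payment $2,821.02; balance $5,778.99
Quarter 2: opening $5,778.99; payment $2,821.02; balance $2,957.97
Quarter 3: opening $2,957.97; payment $2,821.02; balance $136.95
Quarter 4: opening $136.95; payment $136.95; balance $0.00

$136.95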